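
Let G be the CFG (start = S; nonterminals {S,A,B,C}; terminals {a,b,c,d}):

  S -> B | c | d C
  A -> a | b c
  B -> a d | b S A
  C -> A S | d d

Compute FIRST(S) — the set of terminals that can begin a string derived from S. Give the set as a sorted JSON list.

FIRST sets, iterate to fixpoint:
iter 1:
  A via A→a: +{a}
  A via A→b c: +{b}
  B via B→a d: +{a}
  B via B→b S A: +{b}
  C via C→A S: +{a,b}
  C via C→d d: +{d}
  S via S→B: +{a,b}
  S via S→c: +{c}
  S via S→d C: +{d}
  FIRST(S)={a,b,c,d}  FIRST(A)={a,b}  FIRST(B)={a,b}  FIRST(C)={a,b,d}
iter 2: — fixpoint
  FIRST(S)={a,b,c,d}  FIRST(A)={a,b}  FIRST(B)={a,b}  FIRST(C)={a,b,d}

FIRST(S) = ["a", "b", "c", "d"]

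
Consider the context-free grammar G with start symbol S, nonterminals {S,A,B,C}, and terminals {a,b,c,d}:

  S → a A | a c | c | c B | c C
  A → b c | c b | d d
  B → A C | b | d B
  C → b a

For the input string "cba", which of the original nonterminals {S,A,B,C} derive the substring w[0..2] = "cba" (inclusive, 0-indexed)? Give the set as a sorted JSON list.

CNF form of G:
  S -> T1 B | T1 C | T3 A | T3 T1 | c
  A -> T0 T1 | T1 T0 | T2 T2
  B -> A C | T2 B | b
  C -> T0 T3
  T0 -> b
  T1 -> c
  T2 -> d
  T3 -> a

Fill CYK table bottom-up, restricted to cells inside w[0..2]:
  [0..0]={S,T1}  "c"  orig:{S}
  [1..1]={B,T0}  "b"  orig:{B}
  [2..2]={T3}  "a"  orig:{}
  [0..1]={A,S}  "cb"
  [1..2]={C}  "ba"
  [0..2]={S}  "cba"

Original NTs in T[0,2] deriving "cba": ["S"]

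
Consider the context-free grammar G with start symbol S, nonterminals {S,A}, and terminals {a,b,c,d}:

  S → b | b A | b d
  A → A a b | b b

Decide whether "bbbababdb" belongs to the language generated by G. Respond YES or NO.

Convert to CNF:
  S -> T1 A | T1 T2 | b
  A -> A X3 | T1 T1
  T0 -> a
  T1 -> b
  T2 -> d
  X3 -> T0 T1

CYK table (by increasing span):
  T[0,0] 'b' = {S,T1}  orig:{S}
  T[1,1] 'b' = {S,T1}  orig:{S}
  T[2,2] 'b' = {S,T1}  orig:{S}
  T[3,3] 'a' = {T0}  orig:{}
  T[4,4] 'b' = {S,T1}  orig:{S}
  T[5,5] 'a' = {T0}  orig:{}
  T[6,6] 'b' = {S,T1}  orig:{S}
  T[7,7] 'd' = {T2}  orig:{}
  T[8,8] 'b' = {S,T1}  orig:{S}
  T[0,1] 'bb' = {A}
  T[1,2] 'bb' = {A}
  T[2,3] 'ba' = ∅
  T[3,4] 'ab' = {X3}  orig:{}
  T[4,5] 'ba' = ∅
  T[5,6] 'ab' = {X3}  orig:{}
  T[6,7] 'bd' = {S}
  T[7,8] 'db' = ∅
  T[0,2] 'bbb' = {S}
  T[1,3] 'bba' = ∅
  T[2,4] 'bab' = ∅
  T[3,5] 'aba' = ∅
  T[4,6] 'bab' = ∅
  T[5,7] 'abd' = ∅
  T[6,8] 'bdb' = ∅
  T[0,3] 'bbba' = ∅
  T[1,4] 'bbab' = {A}
  T[2,5] 'baba' = ∅
  T[3,6] 'abab' = ∅
  T[4,7] 'babd' = ∅
  T[5,8] 'abdb' = ∅
  T[0,4] 'bbbab' = {S}
  T[1,5] 'bbaba' = ∅
  T[2,6] 'babab' = ∅
  T[3,7] 'ababd' = ∅
  T[4,8] 'babdb' = ∅
  T[0,5] 'bbbaba' = ∅
  T[1,6] 'bbabab' = {A}
  T[2,7] 'bababd' = ∅
  T[3,8] 'ababdb' = ∅
  T[0,6] 'bbbabab' = {S}
  T[1,7] 'bbababd' = ∅
  T[2,8] 'bababdb' = ∅
  T[0,7] 'bbbababd' = ∅
  T[1,8] 'bbababdb' = ∅
  T[0,8] 'bbbababdb' = ∅

S ∉ T[0,8] ⇒ NO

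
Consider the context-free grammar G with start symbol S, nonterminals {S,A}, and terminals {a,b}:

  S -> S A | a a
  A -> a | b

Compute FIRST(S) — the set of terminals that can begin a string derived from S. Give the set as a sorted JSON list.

FIRST iteration:
round 1:
  A via A→a: +{a}
  A via A→b: +{b}
  S via S→a a: +{a}
  S: {a}  A: {a,b}
round 2: (stable)
  S: {a}  A: {a,b}

FIRST(S) = ["a"]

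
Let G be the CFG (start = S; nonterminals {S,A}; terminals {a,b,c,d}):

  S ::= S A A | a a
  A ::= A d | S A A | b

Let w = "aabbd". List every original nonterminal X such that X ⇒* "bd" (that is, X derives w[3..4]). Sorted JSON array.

CNF form of G:
  S -> S X3 | T1 T1
  A -> A T0 | S X2 | b
  T0 -> d
  T1 -> a
  X2 -> A A
  X3 -> A A

CYK fill — only the sub-triangle for w[3..4]:
  [3..3]={A}  "b"
  [4..4]={T0}  "d"  orig:{}
  [3..4]={A}  "bd"

Original NTs in T[3,4] deriving "bd": ["A"]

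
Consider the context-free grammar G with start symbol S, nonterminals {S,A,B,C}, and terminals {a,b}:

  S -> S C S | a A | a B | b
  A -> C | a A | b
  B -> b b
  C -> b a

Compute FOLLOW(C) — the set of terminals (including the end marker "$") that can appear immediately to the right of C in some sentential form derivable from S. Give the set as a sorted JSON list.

FIRST iteration:
round 1:
  A via A→a A: +{a}
  A via A→b: +{b}
  B via B→b b: +{b}
  C via C→b a: +{b}
  S via S→a A: +{a}
  S via S→b: +{b}
  FIRST(S)={a,b}  FIRST(A)={a,b}  FIRST(B)={b}  FIRST(C)={b}
round 2: (stable)
  FIRST(S)={a,b}  FIRST(A)={a,b}  FIRST(B)={b}  FIRST(C)={b}

FOLLOW sets:
FOLLOW(S) := {$}
[1]
  S→S C S: FOLLOW(S) ⊇ FIRST(C) = {b}; new: +{b}
  S→S C S: FOLLOW(C) ⊇ FIRST(S) = {a,b}; new: +{a,b}
  S→a A: FOLLOW(A) ⊇ FOLLOW(S) ⊇ {$,b}; new: +{$,b}
  S→a B: FOLLOW(B) ⊇ FOLLOW(S) ⊇ {$,b}; new: +{$,b}
  FOLLOW(S)={$,b}  FOLLOW(A)={$,b}  FOLLOW(B)={$,b}  FOLLOW(C)={a,b}
[2]
  A→C: FOLLOW(C) ⊇ FOLLOW(A) ⊇ {$,b}; new: +{$}
  FOLLOW(S)={$,b}  FOLLOW(A)={$,b}  FOLLOW(B)={$,b}  FOLLOW(C)={$,a,b}
[3] — fixpoint
  FOLLOW(S)={$,b}  FOLLOW(A)={$,b}  FOLLOW(B)={$,b}  FOLLOW(C)={$,a,b}

FOLLOW(C) = ["$", "a", "b"]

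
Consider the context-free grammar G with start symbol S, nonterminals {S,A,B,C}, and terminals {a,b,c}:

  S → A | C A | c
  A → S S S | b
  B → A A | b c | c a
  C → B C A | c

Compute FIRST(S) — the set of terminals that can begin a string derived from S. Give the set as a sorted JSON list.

FIRST iteration:
round 1:
  A via A→b: +{b}
  B via B→A A: +{b}
  B via B→c a: +{c}
  C via C→B C A: +{b,c}
  S via S→A: +{b}
  S via S→C A: +{c}
  S: {b,c}  A: {b}  B: {b,c}  C: {b,c}
round 2:
  A via A→S S S: +{c}
  S: {b,c}  A: {b,c}  B: {b,c}  C: {b,c}
round 3: (stable)
  S: {b,c}  A: {b,c}  B: {b,c}  C: {b,c}

FIRST(S) = ["b", "c"]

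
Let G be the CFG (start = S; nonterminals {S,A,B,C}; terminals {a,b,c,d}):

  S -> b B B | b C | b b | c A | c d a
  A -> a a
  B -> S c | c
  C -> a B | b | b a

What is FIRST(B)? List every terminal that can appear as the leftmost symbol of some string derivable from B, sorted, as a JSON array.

FIRST iteration:
round 1:
  A via A→a a: +{a}
  B via B→c: +{c}
  C via C→a B: +{a}
  C via C→b: +{b}
  S via S→b B B: +{b}
  S via S→c A: +{c}
  S: {b,c}  A: {a}  B: {c}  C: {a,b}
round 2:
  B via B→S c: +{b}
  S: {b,c}  A: {a}  B: {b,c}  C: {a,b}
round 3: — fixpoint
  S: {b,c}  A: {a}  B: {b,c}  C: {a,b}

FIRST(B) = ["b", "c"]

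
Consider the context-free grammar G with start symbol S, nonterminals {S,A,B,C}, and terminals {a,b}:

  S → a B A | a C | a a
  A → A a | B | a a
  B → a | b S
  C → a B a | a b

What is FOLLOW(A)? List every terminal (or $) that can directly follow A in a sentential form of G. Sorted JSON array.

FIRST iteration:
iter 1:
  A via A→a a: +{a}
  B via B→a: +{a}
  B via B→b S: +{b}
  C via C→a B a: +{a}
  S via S→a B A: +{a}
  FIRST[S]={a}  FIRST[A]={a}  FIRST[B]={a,b}  FIRST[C]={a}
iter 2:
  A via A→B: +{b}
  FIRST[S]={a}  FIRST[A]={a,b}  FIRST[B]={a,b}  FIRST[C]={a}
iter 3: (no change)
  FIRST[S]={a}  FIRST[A]={a,b}  FIRST[B]={a,b}  FIRST[C]={a}

Compute FOLLOW by fixpoint:
seed FOLLOW(S) with $
[1]
  A→A a: FOLLOW(A) ⊇ FIRST(a) = {a}; new: +{a}
  A→B: FOLLOW(B) ⊇ FOLLOW(A) ⊇ {a}; new: +{a}
  B→b S: FOLLOW(S) ⊇ FOLLOW(B) ⊇ {a}; new: +{a}
  S→a B A: FOLLOW(B) ⊇ FIRST(A) = {a,b}; new: +{b}
  S→a B A: FOLLOW(A) ⊇ FOLLOW(S) ⊇ {$,a}; new: +{$}
  S→a C: FOLLOW(C) ⊇ FOLLOW(S) ⊇ {$,a}; new: +{$,a}
  FOLLOW[S]={$,a}  FOLLOW[A]={$,a}  FOLLOW[B]={a,b}  FOLLOW[C]={$,a}
[2]
  A→B: FOLLOW(B) ⊇ FOLLOW(A) ⊇ {$,a}; new: +{$}
  B→b S: FOLLOW(S) ⊇ FOLLOW(B) ⊇ {$,a,b}; new: +{b}
  S→a B A: FOLLOW(A) ⊇ FOLLOW(S) ⊇ {$,a,b}; new: +{b}
  S→a C: FOLLOW(C) ⊇ FOLLOW(S) ⊇ {$,a,b}; new: +{b}
  FOLLOW[S]={$,a,b}  FOLLOW[A]={$,a,b}  FOLLOW[B]={$,a,b}  FOLLOW[C]={$,a,b}
[3] (stable)
  FOLLOW[S]={$,a,b}  FOLLOW[A]={$,a,b}  FOLLOW[B]={$,a,b}  FOLLOW[C]={$,a,b}

FOLLOW(A) = ["$", "a", "b"]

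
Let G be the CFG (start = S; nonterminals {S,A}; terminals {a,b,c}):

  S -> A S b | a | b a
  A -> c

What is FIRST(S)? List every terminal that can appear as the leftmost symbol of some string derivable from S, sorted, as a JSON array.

FIRST sets, iterate to fixpoint:
round 1:
  A via A→c: +{c}
  S via S→A S b: +{c}
  S via S→a: +{a}
  S via S→b a: +{b}
  S: {a,b,c}  A: {c}
round 2: (no change)
  S: {a,b,c}  A: {c}

FIRST(S) = ["a", "b", "c"]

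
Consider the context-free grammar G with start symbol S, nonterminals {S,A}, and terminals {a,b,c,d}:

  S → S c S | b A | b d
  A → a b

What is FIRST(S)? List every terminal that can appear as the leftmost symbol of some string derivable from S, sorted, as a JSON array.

Compute FIRST by fixpoint:
iter 1:
  A via A→a b: +{a}
  S via S→b A: +{b}
  FIRST[S]={b}  FIRST[A]={a}
iter 2: (no change)
  FIRST[S]={b}  FIRST[A]={a}

FIRST(S) = ["b"]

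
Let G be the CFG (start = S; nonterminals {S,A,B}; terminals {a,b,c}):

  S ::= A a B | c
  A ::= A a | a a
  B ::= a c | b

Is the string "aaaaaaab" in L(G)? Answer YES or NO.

CNF form of G:
  S -> A X2 | c
  A -> A T0 | T0 T0
  B -> T0 T1 | b
  T0 -> a
  T1 -> c
  X2 -> T0 B

CYK table (by increasing span):
  cell(0,0) a: {T0}  orig:{}
  cell(1,1) a: {T0}  orig:{}
  cell(2,2) a: {T0}  orig:{}
  cell(3,3) a: {T0}  orig:{}
  cell(4,4) a: {T0}  orig:{}
  cell(5,5) a: {T0}  orig:{}
  cell(6,6) a: {T0}  orig:{}
  cell(7,7) b: {B}
  cell(0,1) aa: {A}
  cell(1,2) aa: {A}
  cell(2,3) aa: {A}
  cell(3,4) aa: {A}
  cell(4,5) aa: {A}
  cell(5,6) aa: {A}
  cell(6,7) ab: {X2}  orig:{}
  cell(0,2) aaa: {A}
  cell(1,3) aaa: {A}
  cell(2,4) aaa: {A}
  cell(3,5) aaa: {A}
  cell(4,6) aaa: {A}
  cell(5,7) aab: ∅
  cell(0,3) aaaa: {A}
  cell(1,4) aaaa: {A}
  cell(2,5) aaaa: {A}
  cell(3,6) aaaa: {A}
  cell(4,7) aaab: {S}
  cell(0,4) aaaaa: {A}
  cell(1,5) aaaaa: {A}
  cell(2,6) aaaaa: {A}
  cell(3,7) aaaab: {S}
  cell(0,5) aaaaaa: {A}
  cell(1,6) aaaaaa: {A}
  cell(2,7) aaaaab: {S}
  cell(0,6) aaaaaaa: {A}
  cell(1,7) aaaaaab: {S}
  cell(0,7) aaaaaaab: {S}

S ∈ T[0,7] ⇒ YES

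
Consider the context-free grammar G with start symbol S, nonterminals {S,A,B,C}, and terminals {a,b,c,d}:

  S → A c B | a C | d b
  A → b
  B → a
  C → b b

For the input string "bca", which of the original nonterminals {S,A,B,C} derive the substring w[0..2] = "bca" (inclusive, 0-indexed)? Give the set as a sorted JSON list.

CNF form of G:
  S -> A X4 | T2 C | T3 T0
  A -> b
  B -> a
  C -> T0 T0
  T0 -> b
  T1 -> c
  T2 -> a
  T3 -> d
  X4 -> T1 B

Fill CYK table bottom-up — only the sub-triangle for w[0..2]:
  [0..0]={A,T0}  "b"  orig:{A}
  [1..1]={T1}  "c"  orig:{}
  [2..2]={B,T2}  "a"  orig:{B}
  [0..1]=∅  "bc"
  [1..2]={X4}  "ca"  orig:{}
  [0..2]={S}  "bca"

Original NTs in T[0,2] deriving "bca": ["S"]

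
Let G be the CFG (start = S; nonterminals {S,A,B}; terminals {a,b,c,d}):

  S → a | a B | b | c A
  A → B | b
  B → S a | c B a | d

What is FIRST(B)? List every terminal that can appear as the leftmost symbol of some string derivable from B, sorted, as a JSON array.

FIRST iteration:
pass 1:
  A via A→b: +{b}
  B via B→c B a: +{c}
  B via B→d: +{d}
  S via S→a: +{a}
  S via S→b: +{b}
  S via S→c A: +{c}
  FIRST(S)={a,b,c}  FIRST(A)={b}  FIRST(B)={c,d}
pass 2:
  A via A→B: +{c,d}
  B via B→S a: +{a,b}
  FIRST(S)={a,b,c}  FIRST(A)={b,c,d}  FIRST(B)={a,b,c,d}
pass 3:
  A via A→B: +{a}
  FIRST(S)={a,b,c}  FIRST(A)={a,b,c,d}  FIRST(B)={a,b,c,d}
pass 4: (no change)
  FIRST(S)={a,b,c}  FIRST(A)={a,b,c,d}  FIRST(B)={a,b,c,d}

FIRST(B) = ["a", "b", "c", "d"]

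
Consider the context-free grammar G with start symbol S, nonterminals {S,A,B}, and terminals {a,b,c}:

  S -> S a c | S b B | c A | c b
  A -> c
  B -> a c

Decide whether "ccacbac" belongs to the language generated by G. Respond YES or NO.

CNF form of G:
  S -> S X3 | S X4 | T1 A | T1 T2
  A -> c
  B -> T0 T1
  T0 -> a
  T1 -> c
  T2 -> b
  X3 -> T0 T1
  X4 -> T2 B

CYK fill:
  T[0,0] 'c' = {A,T1}  orig:{A}
  T[1,1] 'c' = {A,T1}  orig:{A}
  T[2,2] 'a' = {T0}  orig:{}
  T[3,3] 'c' = {A,T1}  orig:{A}
  T[4,4] 'b' = {T2}  orig:{}
  T[5,5] 'a' = {T0}  orig:{}
  T[6,6] 'c' = {A,T1}  orig:{A}
  T[0,1] 'cc' = {S}
  T[1,2] 'ca' = ∅
  T[2,3] 'ac' = {B,X3}  orig:{B}
  T[3,4] 'cb' = {S}
  T[4,5] 'ba' = ∅
  T[5,6] 'ac' = {B,X3}  orig:{B}
  T[0,2] 'cca' = ∅
  T[1,3] 'cac' = ∅
  T[2,4] 'acb' = ∅
  T[3,5] 'cba' = ∅
  T[4,6] 'bac' = {X4}  orig:{}
  T[0,3] 'ccac' = {S}
  T[1,4] 'cacb' = ∅
  T[2,5] 'acba' = ∅
  T[3,6] 'cbac' = {S}
  T[0,4] 'ccacb' = ∅
  T[1,5] 'cacba' = ∅
  T[2,6] 'acbac' = ∅
  T[0,5] 'ccacba' = ∅
  T[1,6] 'cacbac' = ∅
  T[0,6] 'ccacbac' = {S}

S ∈ T[0,6] ⇒ YES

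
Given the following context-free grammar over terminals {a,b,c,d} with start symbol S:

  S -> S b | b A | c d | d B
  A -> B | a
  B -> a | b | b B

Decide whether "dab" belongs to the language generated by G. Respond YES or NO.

CNF form of G:
  S -> S T0 | T0 A | T1 T2 | T2 B
  A -> T0 B | a | b
  B -> T0 B | a | b
  T0 -> b
  T1 -> c
  T2 -> d

Fill CYK table bottom-up:
  [0..0]={T2}  "d"  orig:{}
  [1..1]={A,B}  "a"
  [2..2]={A,B,T0}  "b"  orig:{A,B}
  [0..1]={S}  "da"
  [1..2]=∅  "ab"
  [0..2]={S}  "dab"

S ∈ T[0,2] ⇒ YES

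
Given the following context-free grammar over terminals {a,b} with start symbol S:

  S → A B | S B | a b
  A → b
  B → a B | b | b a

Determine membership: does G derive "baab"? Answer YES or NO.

Convert to CNF:
  S -> A B | S B | T0 T1
  A -> b
  B -> T0 B | T1 T0 | b
  T0 -> a
  T1 -> b

CYK fill:
  [0..0]={A,B,T1}  "b"  orig:{A,B}
  [1..1]={T0}  "a"  orig:{}
  [2..2]={T0}  "a"  orig:{}
  [3..3]={A,B,T1}  "b"  orig:{A,B}
  [0..1]={B}  "ba"
  [1..2]=∅  "aa"
  [2..3]={B,S}  "ab"
  [0..2]=∅  "baa"
  [1..3]={B}  "aab"
  [0..3]={S}  "baab"

S ∈ T[0,3] ⇒ YES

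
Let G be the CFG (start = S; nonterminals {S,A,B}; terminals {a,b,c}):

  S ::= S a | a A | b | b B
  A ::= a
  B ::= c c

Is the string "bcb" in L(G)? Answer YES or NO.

CNF form of G:
  S -> S T1 | T1 A | T2 B | b
  A -> a
  B -> T0 T0
  T0 -> c
  T1 -> a
  T2 -> b

Fill CYK table bottom-up:
  [0..0]={S,T2}  "b"  orig:{S}
  [1..1]={T0}  "c"  orig:{}
  [2..2]={S,T2}  "b"  orig:{S}
  [0..1]=∅  "bc"
  [1..2]=∅  "cb"
  [0..2]=∅  "bcb"

S ∉ T[0,2] ⇒ NO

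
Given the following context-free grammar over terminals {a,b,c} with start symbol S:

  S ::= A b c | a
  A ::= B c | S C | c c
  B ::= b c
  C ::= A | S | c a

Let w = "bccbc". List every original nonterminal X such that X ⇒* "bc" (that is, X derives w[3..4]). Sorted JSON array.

CNF form of G:
  S -> A X4 | a
  A -> B T0 | S C | T0 T0
  B -> T1 T0
  C -> A X3 | B T0 | S C | T0 T0 | T0 T2 | a
  T0 -> c
  T1 -> b
  T2 -> a
  X3 -> T1 T0
  X4 -> T1 T0

CYK fill — only the sub-triangle for w[3..4]:
  cell(3,3) b: {T1}  orig:{}
  cell(4,4) c: {T0}  orig:{}
  cell(3,4) bc: {B,X3,X4}  orig:{B}

Original NTs in T[3,4] deriving "bc": ["B"]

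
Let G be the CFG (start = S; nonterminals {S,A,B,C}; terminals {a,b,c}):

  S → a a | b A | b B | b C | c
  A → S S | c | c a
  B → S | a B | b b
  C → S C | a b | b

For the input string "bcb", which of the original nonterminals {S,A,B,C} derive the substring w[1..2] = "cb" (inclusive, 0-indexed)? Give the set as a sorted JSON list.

Convert to CNF:
  S -> T1 T1 | T2 A | T2 B | T2 C | c
  A -> S S | T0 T1 | c
  B -> T1 B | T1 T1 | T2 A | T2 B | T2 C | T2 T2 | c
  C -> S C | T1 T2 | b
  T0 -> c
  T1 -> a
  T2 -> b

Fill CYK table bottom-up — only the sub-triangle for w[1..2]:
  T[1,1] 'c' = {A,B,S,T0}  orig:{A,B,S}
  T[2,2] 'b' = {C,T2}  orig:{C}
  T[1,2] 'cb' = {C}

Original NTs in T[1,2] deriving "cb": ["C"]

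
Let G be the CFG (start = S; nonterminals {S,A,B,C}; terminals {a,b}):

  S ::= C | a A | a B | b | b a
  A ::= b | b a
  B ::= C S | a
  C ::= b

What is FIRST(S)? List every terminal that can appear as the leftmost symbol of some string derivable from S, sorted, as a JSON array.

FIRST iteration:
[1]
  A via A→b: +{b}
  B via B→a: +{a}
  C via C→b: +{b}
  S via S→C: +{b}
  S via S→a A: +{a}
  FIRST[S]={a,b}  FIRST[A]={b}  FIRST[B]={a}  FIRST[C]={b}
[2]
  B via B→C S: +{b}
  FIRST[S]={a,b}  FIRST[A]={b}  FIRST[B]={a,b}  FIRST[C]={b}
[3] (stable)
  FIRST[S]={a,b}  FIRST[A]={b}  FIRST[B]={a,b}  FIRST[C]={b}

FIRST(S) = ["a", "b"]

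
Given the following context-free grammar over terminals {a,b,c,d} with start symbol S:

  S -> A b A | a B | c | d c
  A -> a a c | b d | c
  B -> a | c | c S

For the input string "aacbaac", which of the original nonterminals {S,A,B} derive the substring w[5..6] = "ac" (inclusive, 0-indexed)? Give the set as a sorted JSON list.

Convert to CNF:
  S -> A X5 | T0 B | T3 T1 | c
  A -> T0 X4 | T2 T3 | c
  B -> T1 S | a | c
  T0 -> a
  T1 -> c
  T2 -> b
  T3 -> d
  X4 -> T0 T1
  X5 -> T2 A

CYK fill, restricted to cells inside w[5..6]:
  [5..5]={B,T0}  "a"  orig:{B}
  [6..6]={A,B,S,T1}  "c"  orig:{A,B,S}
  [5..6]={S,X4}  "ac"  orig:{S}

Original NTs in T[5,6] deriving "ac": ["S"]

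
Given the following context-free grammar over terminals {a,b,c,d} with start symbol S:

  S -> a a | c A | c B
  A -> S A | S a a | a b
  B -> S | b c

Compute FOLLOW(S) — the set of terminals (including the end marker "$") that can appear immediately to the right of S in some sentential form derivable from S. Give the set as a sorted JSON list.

FIRST iteration:
iter 1:
  A via A→a b: +{a}
  B via B→b c: +{b}
  S via S→a a: +{a}
  S via S→c A: +{c}
  FIRST[S]={a,c}  FIRST[A]={a}  FIRST[B]={b}
iter 2:
  A via A→S A: +{c}
  B via B→S: +{a,c}
  FIRST[S]={a,c}  FIRST[A]={a,c}  FIRST[B]={a,b,c}
iter 3: (stable)
  FIRST[S]={a,c}  FIRST[A]={a,c}  FIRST[B]={a,b,c}

FOLLOW sets:
initialize: $ ∈ FOLLOW(S)
round 1:
  A→S A: FOLLOW(S) ⊇ FIRST(A) = {a,c}; new: +{a,c}
  S→c A: FOLLOW(A) ⊇ FOLLOW(S) ⊇ {$,a,c}; new: +{$,a,c}
  S→c B: FOLLOW(B) ⊇ FOLLOW(S) ⊇ {$,a,c}; new: +{$,a,c}
  FOLLOW(S)={$,a,c}  FOLLOW(A)={$,a,c}  FOLLOW(B)={$,a,c}
round 2: (no change)
  FOLLOW(S)={$,a,c}  FOLLOW(A)={$,a,c}  FOLLOW(B)={$,a,c}

FOLLOW(S) = ["$", "a", "c"]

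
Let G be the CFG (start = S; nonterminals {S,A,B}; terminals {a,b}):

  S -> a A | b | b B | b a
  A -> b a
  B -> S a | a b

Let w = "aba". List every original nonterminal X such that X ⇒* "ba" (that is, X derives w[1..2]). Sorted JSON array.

Convert to CNF:
  S -> T0 B | T0 T1 | T1 A | b
  A -> T0 T1
  B -> S T1 | T1 T0
  T0 -> b
  T1 -> a

CYK table (by increasing span), restricted to cells inside w[1..2]:
  cell(1,1) b: {S,T0}  orig:{S}
  cell(2,2) a: {T1}  orig:{}
  cell(1,2) ba: {A,B,S}

Original NTs in T[1,2] deriving "ba": ["A", "B", "S"]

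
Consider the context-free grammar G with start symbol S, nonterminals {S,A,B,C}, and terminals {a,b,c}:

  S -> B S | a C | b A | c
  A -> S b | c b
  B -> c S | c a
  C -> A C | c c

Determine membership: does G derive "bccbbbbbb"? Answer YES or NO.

CNF form of G:
  S -> B S | T0 A | T2 C | c
  A -> S T0 | T1 T0
  B -> T1 S | T1 T2
  C -> A C | T1 T1
  T0 -> b
  T1 -> c
  T2 -> a

Fill CYK table bottom-up:
  [0..0]={T0}  "b"  orig:{}
  [1..1]={S,T1}  "c"  orig:{S}
  [2..2]={S,T1}  "c"  orig:{S}
  [3..3]={T0}  "b"  orig:{}
  [4..4]={T0}  "b"  orig:{}
  [5..5]={T0}  "b"  orig:{}
  [6..6]={T0}  "b"  orig:{}
  [7..7]={T0}  "b"  orig:{}
  [8..8]={T0}  "b"  orig:{}
  [0..1]=∅  "bc"
  [1..2]={B,C}  "cc"
  [2..3]={A}  "cb"
  [3..4]=∅  "bb"
  [4..5]=∅  "bb"
  [5..6]=∅  "bb"
  [6..7]=∅  "bb"
  [7..8]=∅  "bb"
  [0..2]=∅  "bcc"
  [1..3]=∅  "ccb"
  [2..4]=∅  "cbb"
  [3..5]=∅  "bbb"
  [4..6]=∅  "bbb"
  [5..7]=∅  "bbb"
  [6..8]=∅  "bbb"
  [0..3]=∅  "bccb"
  [1..4]=∅  "ccbb"
  [2..5]=∅  "cbbb"
  [3..6]=∅  "bbbb"
  [4..7]=∅  "bbbb"
  [5..8]=∅  "bbbb"
  [0..4]=∅  "bccbb"
  [1..5]=∅  "ccbbb"
  [2..6]=∅  "cbbbb"
  [3..7]=∅  "bbbbb"
  [4..8]=∅  "bbbbb"
  [0..5]=∅  "bccbbb"
  [1..6]=∅  "ccbbbb"
  [2..7]=∅  "cbbbbb"
  [3..8]=∅  "bbbbbb"
  [0..6]=∅  "bccbbbb"
  [1..7]=∅  "ccbbbbb"
  [2..8]=∅  "cbbbbbb"
  [0..7]=∅  "bccbbbbb"
  [1..8]=∅  "ccbbbbbb"
  [0..8]=∅  "bccbbbbbb"

S ∉ T[0,8] ⇒ NO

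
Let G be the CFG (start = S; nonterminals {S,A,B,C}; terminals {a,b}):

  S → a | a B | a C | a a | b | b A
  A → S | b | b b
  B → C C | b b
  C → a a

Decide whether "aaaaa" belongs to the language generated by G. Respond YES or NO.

Convert to CNF:
  S -> T0 B | T0 C | T0 T0 | T1 A | a | b
  A -> T0 B | T0 C | T0 T0 | T1 A | T1 T1 | a | b
  B -> C C | T1 T1
  C -> T0 T0
  T0 -> a
  T1 -> b

CYK fill:
  [0..0]={A,S,T0}  "a"  orig:{A,S}
  [1..1]={A,S,T0}  "a"  orig:{A,S}
  [2..2]={A,S,T0}  "a"  orig:{A,S}
  [3..3]={A,S,T0}  "a"  orig:{A,S}
  [4..4]={A,S,T0}  "a"  orig:{A,S}
  [0..1]={A,C,S}  "aa"
  [1..2]={A,C,S}  "aa"
  [2..3]={A,C,S}  "aa"
  [3..4]={A,C,S}  "aa"
  [0..2]={A,S}  "aaa"
  [1..3]={A,S}  "aaa"
  [2..4]={A,S}  "aaa"
  [0..3]={B}  "aaaa"
  [1..4]={B}  "aaaa"
  [0..4]={A,S}  "aaaaa"

S ∈ T[0,4] ⇒ YES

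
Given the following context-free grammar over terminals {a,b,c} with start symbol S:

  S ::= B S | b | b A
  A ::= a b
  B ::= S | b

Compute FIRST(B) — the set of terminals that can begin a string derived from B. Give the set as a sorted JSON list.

FIRST sets, iterate to fixpoint:
[1]
  A via A→a b: +{a}
  B via B→b: +{b}
  S via S→B S: +{b}
  FIRST[S]={b}  FIRST[A]={a}  FIRST[B]={b}
[2] (no change)
  FIRST[S]={b}  FIRST[A]={a}  FIRST[B]={b}

FIRST(B) = ["b"]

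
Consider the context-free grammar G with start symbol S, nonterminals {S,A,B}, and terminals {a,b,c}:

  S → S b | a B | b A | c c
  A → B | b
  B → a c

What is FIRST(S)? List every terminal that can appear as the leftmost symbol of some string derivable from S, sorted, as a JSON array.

Compute FIRST by fixpoint:
round 1:
  A via A→b: +{b}
  B via B→a c: +{a}
  S via S→a B: +{a}
  S via S→b A: +{b}
  S via S→c c: +{c}
  S: {a,b,c}  A: {b}  B: {a}
round 2:
  A via A→B: +{a}
  S: {a,b,c}  A: {a,b}  B: {a}
round 3: (stable)
  S: {a,b,c}  A: {a,b}  B: {a}

FIRST(S) = ["a", "b", "c"]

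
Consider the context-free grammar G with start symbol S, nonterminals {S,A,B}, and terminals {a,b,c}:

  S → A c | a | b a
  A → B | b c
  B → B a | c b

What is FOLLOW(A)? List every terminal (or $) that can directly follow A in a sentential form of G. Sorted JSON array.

Compute FIRST by fixpoint:
pass 1:
  A via A→b c: +{b}
  B via B→c b: +{c}
  S via S→A c: +{b}
  S via S→a: +{a}
  FIRST(S)={a,b}  FIRST(A)={b}  FIRST(B)={c}
pass 2:
  A via A→B: +{c}
  S via S→A c: +{c}
  FIRST(S)={a,b,c}  FIRST(A)={b,c}  FIRST(B)={c}
pass 3: (stable)
  FIRST(S)={a,b,c}  FIRST(A)={b,c}  FIRST(B)={c}

FOLLOW iteration:
seed FOLLOW(S) with $
round 1:
  B→B a: FOLLOW(B) ⊇ FIRST(a) = {a}; new: +{a}
  S→A c: FOLLOW(A) ⊇ FIRST(c) = {c}; new: +{c}
  S: {$}  A: {c}  B: {a}
round 2:
  A→B: FOLLOW(B) ⊇ FOLLOW(A) ⊇ {c}; new: +{c}
  S: {$}  A: {c}  B: {a,c}
round 3: — fixpoint
  S: {$}  A: {c}  B: {a,c}

FOLLOW(A) = ["c"]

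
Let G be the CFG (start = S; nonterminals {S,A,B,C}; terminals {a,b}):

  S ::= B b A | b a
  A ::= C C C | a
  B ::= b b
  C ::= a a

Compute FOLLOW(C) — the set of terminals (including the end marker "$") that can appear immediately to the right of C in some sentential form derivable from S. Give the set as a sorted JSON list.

Compute FIRST by fixpoint:
round 1:
  A via A→a: +{a}
  B via B→b b: +{b}
  C via C→a a: +{a}
  S via S→B b A: +{b}
  FIRST[S]={b}  FIRST[A]={a}  FIRST[B]={b}  FIRST[C]={a}
round 2: done
  FIRST[S]={b}  FIRST[A]={a}  FIRST[B]={b}  FIRST[C]={a}

Compute FOLLOW by fixpoint:
FOLLOW(S) := {$}
pass 1:
  A→C C C: FOLLOW(C) ⊇ FIRST(C) = {a}; new: +{a}
  S→B b A: FOLLOW(B) ⊇ FIRST(b) = {b}; new: +{b}
  S→B b A: FOLLOW(A) ⊇ FOLLOW(S) ⊇ {$}; new: +{$}
  FOLLOW(S)={$}  FOLLOW(A)={$}  FOLLOW(B)={b}  FOLLOW(C)={a}
pass 2:
  A→C C C: FOLLOW(C) ⊇ FOLLOW(A) ⊇ {$}; new: +{$}
  FOLLOW(S)={$}  FOLLOW(A)={$}  FOLLOW(B)={b}  FOLLOW(C)={$,a}
pass 3: (no change)
  FOLLOW(S)={$}  FOLLOW(A)={$}  FOLLOW(B)={b}  FOLLOW(C)={$,a}

FOLLOW(C) = ["$", "a"]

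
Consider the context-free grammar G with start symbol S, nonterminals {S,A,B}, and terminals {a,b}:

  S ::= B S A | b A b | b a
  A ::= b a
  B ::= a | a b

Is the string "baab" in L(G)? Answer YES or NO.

CNF form of G:
  S -> B X2 | T0 T1 | T0 X3
  A -> T0 T1
  B -> T1 T0 | a
  T0 -> b
  T1 -> a
  X2 -> S A
  X3 -> A T0

Fill CYK table bottom-up:
  [0..0]={T0}  "b"  orig:{}
  [1..1]={B,T1}  "a"  orig:{B}
  [2..2]={B,T1}  "a"  orig:{B}
  [3..3]={T0}  "b"  orig:{}
  [0..1]={A,S}  "ba"
  [1..2]=∅  "aa"
  [2..3]={B}  "ab"
  [0..2]=∅  "baa"
  [1..3]=∅  "aab"
  [0..3]=∅  "baab"

S ∉ T[0,3] ⇒ NO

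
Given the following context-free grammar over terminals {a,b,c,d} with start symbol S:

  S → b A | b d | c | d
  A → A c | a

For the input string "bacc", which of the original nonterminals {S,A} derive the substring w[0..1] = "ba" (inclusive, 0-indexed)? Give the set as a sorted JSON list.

Convert to CNF:
  S -> T1 A | T1 T2 | c | d
  A -> A T0 | a
  T0 -> c
  T1 -> b
  T2 -> d

Fill CYK table bottom-up (cells [i..j] with 0 ≤ i ≤ j ≤ 1 only):
  [0..0]={T1}  "b"  orig:{}
  [1..1]={A}  "a"
  [0..1]={S}  "ba"

Original NTs in T[0,1] deriving "ba": ["S"]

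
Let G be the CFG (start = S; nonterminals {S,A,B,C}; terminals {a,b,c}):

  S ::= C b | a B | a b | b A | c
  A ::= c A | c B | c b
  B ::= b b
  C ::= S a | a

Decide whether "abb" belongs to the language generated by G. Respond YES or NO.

CNF form of G:
  S -> C T1 | T1 A | T2 B | T2 T1 | c
  A -> T0 A | T0 B | T0 T1
  B -> T1 T1
  C -> S T2 | a
  T0 -> c
  T1 -> b
  T2 -> a

Fill CYK table bottom-up:
  cell(0,0) a: {C,T2}  orig:{C}
  cell(1,1) b: {T1}  orig:{}
  cell(2,2) b: {T1}  orig:{}
  cell(0,1) ab: {S}
  cell(1,2) bb: {B}
  cell(0,2) abb: {S}

S ∈ T[0,2] ⇒ YES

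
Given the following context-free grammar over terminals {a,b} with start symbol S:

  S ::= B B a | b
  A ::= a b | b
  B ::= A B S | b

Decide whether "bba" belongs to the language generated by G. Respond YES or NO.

Convert to CNF:
  S -> B X3 | b
  A -> T0 T1 | b
  B -> A X2 | b
  T0 -> a
  T1 -> b
  X2 -> B S
  X3 -> B T0

CYK table (by increasing span):
  T[0,0] 'b' = {A,B,S,T1}  orig:{A,B,S}
  T[1,1] 'b' = {A,B,S,T1}  orig:{A,B,S}
  T[2,2] 'a' = {T0}  orig:{}
  T[0,1] 'bb' = {X2}  orig:{}
  T[1,2] 'ba' = {X3}  orig:{}
  T[0,2] 'bba' = {S}

S ∈ T[0,2] ⇒ YES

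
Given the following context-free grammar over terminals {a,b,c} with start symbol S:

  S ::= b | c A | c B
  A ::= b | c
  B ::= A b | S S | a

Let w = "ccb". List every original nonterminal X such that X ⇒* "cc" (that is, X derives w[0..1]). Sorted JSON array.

Convert to CNF:
  S -> T1 A | T1 B | b
  A -> b | c
  B -> A T0 | S S | a
  T0 -> b
  T1 -> c

CYK table (by increasing span) — only the sub-triangle for w[0..1]:
  T[0,0] 'c' = {A,T1}  orig:{A}
  T[1,1] 'c' = {A,T1}  orig:{A}
  T[0,1] 'cc' = {S}

Original NTs in T[0,1] deriving "cc": ["S"]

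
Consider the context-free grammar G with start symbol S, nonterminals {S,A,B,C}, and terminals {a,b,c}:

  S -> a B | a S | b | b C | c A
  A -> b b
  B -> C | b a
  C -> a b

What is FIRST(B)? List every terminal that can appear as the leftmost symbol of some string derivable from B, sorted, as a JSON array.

Compute FIRST by fixpoint:
iter 1:
  A via A→b b: +{b}
  B via B→b a: +{b}
  C via C→a b: +{a}
  S via S→a B: +{a}
  S via S→b: +{b}
  S via S→c A: +{c}
  FIRST(S)={a,b,c}  FIRST(A)={b}  FIRST(B)={b}  FIRST(C)={a}
iter 2:
  B via B→C: +{a}
  FIRST(S)={a,b,c}  FIRST(A)={b}  FIRST(B)={a,b}  FIRST(C)={a}
iter 3: (no change)
  FIRST(S)={a,b,c}  FIRST(A)={b}  FIRST(B)={a,b}  FIRST(C)={a}

FIRST(B) = ["a", "b"]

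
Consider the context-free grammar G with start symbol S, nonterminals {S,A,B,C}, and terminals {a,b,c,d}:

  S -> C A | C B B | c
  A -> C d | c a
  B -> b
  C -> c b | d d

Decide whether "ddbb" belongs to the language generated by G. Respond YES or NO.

Convert to CNF:
  S -> C A | C X4 | c
  A -> C T0 | T1 T2
  B -> b
  C -> T0 T0 | T1 T3
  T0 -> d
  T1 -> c
  T2 -> a
  T3 -> b
  X4 -> B B

CYK fill:
  [0..0]={T0}  "d"  orig:{}
  [1..1]={T0}  "d"  orig:{}
  [2..2]={B,T3}  "b"  orig:{B}
  [3..3]={B,T3}  "b"  orig:{B}
  [0..1]={C}  "dd"
  [1..2]=∅  "db"
  [2..3]={X4}  "bb"  orig:{}
  [0..2]=∅  "ddb"
  [1..3]=∅  "dbb"
  [0..3]={S}  "ddbb"

S ∈ T[0,3] ⇒ YES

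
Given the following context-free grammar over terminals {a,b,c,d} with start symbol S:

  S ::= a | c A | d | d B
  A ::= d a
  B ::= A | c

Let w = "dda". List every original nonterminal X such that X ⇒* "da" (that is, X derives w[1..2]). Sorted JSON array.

Convert to CNF:
  S -> T0 B | T2 A | a | d
  A -> T0 T1
  B -> T0 T1 | c
  T0 -> d
  T1 -> a
  T2 -> c

Fill CYK table bottom-up, restricted to cells inside w[1..2]:
  T[1,1] 'd' = {S,T0}  orig:{S}
  T[2,2] 'a' = {S,T1}  orig:{S}
  T[1,2] 'da' = {A,B}

Original NTs in T[1,2] deriving "da": ["A", "B"]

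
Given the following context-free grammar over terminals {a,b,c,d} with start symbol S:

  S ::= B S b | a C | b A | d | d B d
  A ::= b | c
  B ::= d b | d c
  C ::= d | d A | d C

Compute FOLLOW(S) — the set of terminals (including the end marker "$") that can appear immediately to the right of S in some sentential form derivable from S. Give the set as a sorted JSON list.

FIRST sets, iterate to fixpoint:
iter 1:
  A via A→b: +{b}
  A via A→c: +{c}
  B via B→d b: +{d}
  C via C→d: +{d}
  S via S→B S b: +{d}
  S via S→a C: +{a}
  S via S→b A: +{b}
  FIRST[S]={a,b,d}  FIRST[A]={b,c}  FIRST[B]={d}  FIRST[C]={d}
iter 2: done
  FIRST[S]={a,b,d}  FIRST[A]={b,c}  FIRST[B]={d}  FIRST[C]={d}

FOLLOW sets:
FOLLOW(S) := {$}
[1]
  S→B S b: FOLLOW(B) ⊇ FIRST(S) = {a,b,d}; new: +{a,b,d}
  S→B S b: FOLLOW(S) ⊇ FIRST(b) = {b}; new: +{b}
  S→a C: FOLLOW(C) ⊇ FOLLOW(S) ⊇ {$,b}; new: +{$,b}
  S→b A: FOLLOW(A) ⊇ FOLLOW(S) ⊇ {$,b}; new: +{$,b}
  FOLLOW(S)={$,b}  FOLLOW(A)={$,b}  FOLLOW(B)={a,b,d}  FOLLOW(C)={$,b}
[2] — fixpoint
  FOLLOW(S)={$,b}  FOLLOW(A)={$,b}  FOLLOW(B)={a,b,d}  FOLLOW(C)={$,b}

FOLLOW(S) = ["$", "b"]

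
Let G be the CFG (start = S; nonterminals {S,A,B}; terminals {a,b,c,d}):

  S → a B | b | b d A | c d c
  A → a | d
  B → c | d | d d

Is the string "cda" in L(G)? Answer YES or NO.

Convert to CNF:
  S -> T1 B | T2 X4 | T3 X5 | b
  A -> a | d
  B -> T0 T0 | c | d
  T0 -> d
  T1 -> a
  T2 -> b
  T3 -> c
  X4 -> T0 A
  X5 -> T0 T3

CYK table (by increasing span):
  T[0,0] 'c' = {B,T3}  orig:{B}
  T[1,1] 'd' = {A,B,T0}  orig:{A,B}
  T[2,2] 'a' = {A,T1}  orig:{A}
  T[0,1] 'cd' = ∅
  T[1,2] 'da' = {X4}  orig:{}
  T[0,2] 'cda' = ∅

S ∉ T[0,2] ⇒ NO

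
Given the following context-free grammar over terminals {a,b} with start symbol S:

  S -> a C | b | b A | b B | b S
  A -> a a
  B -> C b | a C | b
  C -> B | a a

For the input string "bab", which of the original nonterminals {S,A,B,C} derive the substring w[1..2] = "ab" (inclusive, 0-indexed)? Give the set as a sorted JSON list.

Convert to CNF:
  S -> T0 C | T1 A | T1 B | T1 S | b
  A -> T0 T0
  B -> C T1 | T0 C | b
  C -> C T1 | T0 C | T0 T0 | b
  T0 -> a
  T1 -> b

Fill CYK table bottom-up (cells [i..j] with 1 ≤ i ≤ j ≤ 2 only):
  [1..1]={T0}  "a"  orig:{}
  [2..2]={B,C,S,T1}  "b"  orig:{B,C,S}
  [1..2]={B,C,S}  "ab"

Original NTs in T[1,2] deriving "ab": ["B", "C", "S"]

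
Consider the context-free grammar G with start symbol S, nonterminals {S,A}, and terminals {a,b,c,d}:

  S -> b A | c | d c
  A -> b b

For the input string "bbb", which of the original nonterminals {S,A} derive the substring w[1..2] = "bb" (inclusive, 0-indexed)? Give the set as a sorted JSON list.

CNF form of G:
  S -> T0 A | T1 T2 | c
  A -> T0 T0
  T0 -> b
  T1 -> d
  T2 -> c

CYK table (by increasing span) (cells [i..j] with 1 ≤ i ≤ j ≤ 2 only):
  cell(1,1) b: {T0}  orig:{}
  cell(2,2) b: {T0}  orig:{}
  cell(1,2) bb: {A}

Original NTs in T[1,2] deriving "bb": ["A"]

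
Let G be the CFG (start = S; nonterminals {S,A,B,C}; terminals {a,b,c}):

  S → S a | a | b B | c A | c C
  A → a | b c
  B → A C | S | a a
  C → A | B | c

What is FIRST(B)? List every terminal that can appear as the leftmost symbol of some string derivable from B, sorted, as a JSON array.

FIRST iteration:
[1]
  A via A→a: +{a}
  A via A→b c: +{b}
  B via B→A C: +{a,b}
  C via C→A: +{a,b}
  C via C→c: +{c}
  S via S→a: +{a}
  S via S→b B: +{b}
  S via S→c A: +{c}
  FIRST(S)={a,b,c}  FIRST(A)={a,b}  FIRST(B)={a,b}  FIRST(C)={a,b,c}
[2]
  B via B→S: +{c}
  FIRST(S)={a,b,c}  FIRST(A)={a,b}  FIRST(B)={a,b,c}  FIRST(C)={a,b,c}
[3] done
  FIRST(S)={a,b,c}  FIRST(A)={a,b}  FIRST(B)={a,b,c}  FIRST(C)={a,b,c}

FIRST(B) = ["a", "b", "c"]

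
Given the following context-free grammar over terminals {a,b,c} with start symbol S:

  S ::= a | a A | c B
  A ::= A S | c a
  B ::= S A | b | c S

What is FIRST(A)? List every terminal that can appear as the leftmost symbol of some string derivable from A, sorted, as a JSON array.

FIRST iteration:
[1]
  A via A→c a: +{c}
  B via B→b: +{b}
  B via B→c S: +{c}
  S via S→a: +{a}
  S via S→c B: +{c}
  S: {a,c}  A: {c}  B: {b,c}
[2]
  B via B→S A: +{a}
  S: {a,c}  A: {c}  B: {a,b,c}
[3] (stable)
  S: {a,c}  A: {c}  B: {a,b,c}

FIRST(A) = ["c"]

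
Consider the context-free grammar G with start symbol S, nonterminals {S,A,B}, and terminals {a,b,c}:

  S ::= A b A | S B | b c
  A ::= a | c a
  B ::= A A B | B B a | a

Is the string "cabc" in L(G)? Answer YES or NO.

CNF form of G:
  S -> A X5 | S B | T2 T0
  A -> T0 T1 | a
  B -> A X3 | B X4 | a
  T0 -> c
  T1 -> a
  T2 -> b
  X3 -> A B
  X4 -> B T1
  X5 -> T2 A

Fill CYK table bottom-up:
  T[0,0] 'c' = {T0}  orig:{}
  T[1,1] 'a' = {A,B,T1}  orig:{A,B}
  T[2,2] 'b' = {T2}  orig:{}
  T[3,3] 'c' = {T0}  orig:{}
  T[0,1] 'ca' = {A}
  T[1,2] 'ab' = ∅
  T[2,3] 'bc' = {S}
  T[0,2] 'cab' = ∅
  T[1,3] 'abc' = ∅
  T[0,3] 'cabc' = ∅

S ∉ T[0,3] ⇒ NO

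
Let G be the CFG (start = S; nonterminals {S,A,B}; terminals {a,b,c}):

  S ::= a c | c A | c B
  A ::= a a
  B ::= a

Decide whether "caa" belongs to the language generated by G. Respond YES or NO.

Convert to CNF:
  S -> T0 T1 | T1 A | T1 B
  A -> T0 T0
  B -> a
  T0 -> a
  T1 -> c

CYK table (by increasing span):
  cell(0,0) c: {T1}  orig:{}
  cell(1,1) a: {B,T0}  orig:{B}
  cell(2,2) a: {B,T0}  orig:{B}
  cell(0,1) ca: {S}
  cell(1,2) aa: {A}
  cell(0,2) caa: {S}

S ∈ T[0,2] ⇒ YES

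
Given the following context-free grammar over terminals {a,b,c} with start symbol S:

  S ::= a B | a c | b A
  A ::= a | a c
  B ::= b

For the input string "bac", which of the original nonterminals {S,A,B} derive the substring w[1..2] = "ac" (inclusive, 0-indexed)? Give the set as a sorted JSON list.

Convert to CNF:
  S -> T0 B | T0 T1 | T2 A
  A -> T0 T1 | a
  B -> b
  T0 -> a
  T1 -> c
  T2 -> b

CYK table (by increasing span), restricted to cells inside w[1..2]:
  [1..1]={A,T0}  "a"  orig:{A}
  [2..2]={T1}  "c"  orig:{}
  [1..2]={A,S}  "ac"

Original NTs in T[1,2] deriving "ac": ["A", "S"]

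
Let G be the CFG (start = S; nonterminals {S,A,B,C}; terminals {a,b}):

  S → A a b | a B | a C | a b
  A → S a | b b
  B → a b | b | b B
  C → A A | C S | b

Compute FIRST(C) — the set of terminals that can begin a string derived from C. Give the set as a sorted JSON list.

FIRST sets, iterate to fixpoint:
round 1:
  A via A→b b: +{b}
  B via B→a b: +{a}
  B via B→b: +{b}
  C via C→A A: +{b}
  S via S→A a b: +{b}
  S via S→a B: +{a}
  FIRST[S]={a,b}  FIRST[A]={b}  FIRST[B]={a,b}  FIRST[C]={b}
round 2:
  A via A→S a: +{a}
  C via C→A A: +{a}
  FIRST[S]={a,b}  FIRST[A]={a,b}  FIRST[B]={a,b}  FIRST[C]={a,b}
round 3: (stable)
  FIRST[S]={a,b}  FIRST[A]={a,b}  FIRST[B]={a,b}  FIRST[C]={a,b}

FIRST(C) = ["a", "b"]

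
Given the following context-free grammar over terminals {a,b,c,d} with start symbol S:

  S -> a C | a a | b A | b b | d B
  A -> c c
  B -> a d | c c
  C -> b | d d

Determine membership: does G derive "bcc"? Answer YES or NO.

CNF form of G:
  S -> T1 C | T1 T1 | T2 B | T3 A | T3 T3
  A -> T0 T0
  B -> T0 T0 | T1 T2
  C -> T2 T2 | b
  T0 -> c
  T1 -> a
  T2 -> d
  T3 -> b

Fill CYK table bottom-up:
  cell(0,0) b: {C,T3}  orig:{C}
  cell(1,1) c: {T0}  orig:{}
  cell(2,2) c: {T0}  orig:{}
  cell(0,1) bc: ∅
  cell(1,2) cc: {A,B}
  cell(0,2) bcc: {S}

S ∈ T[0,2] ⇒ YES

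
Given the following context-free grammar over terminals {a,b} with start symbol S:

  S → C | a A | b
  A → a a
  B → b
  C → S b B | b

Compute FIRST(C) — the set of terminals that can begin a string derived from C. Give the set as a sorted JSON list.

Compute FIRST by fixpoint:
pass 1:
  A via A→a a: +{a}
  B via B→b: +{b}
  C via C→b: +{b}
  S via S→C: +{b}
  S via S→a A: +{a}
  FIRST(S)={a,b}  FIRST(A)={a}  FIRST(B)={b}  FIRST(C)={b}
pass 2:
  C via C→S b B: +{a}
  FIRST(S)={a,b}  FIRST(A)={a}  FIRST(B)={b}  FIRST(C)={a,b}
pass 3: (stable)
  FIRST(S)={a,b}  FIRST(A)={a}  FIRST(B)={b}  FIRST(C)={a,b}

FIRST(C) = ["a", "b"]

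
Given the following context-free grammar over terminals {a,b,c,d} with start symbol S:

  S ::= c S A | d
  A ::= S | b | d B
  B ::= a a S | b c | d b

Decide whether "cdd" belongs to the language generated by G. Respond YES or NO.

Convert to CNF:
  S -> T0 X6 | d
  A -> T0 X4 | T1 B | b | d
  B -> T1 T3 | T2 X5 | T3 T0
  T0 -> c
  T1 -> d
  T2 -> a
  T3 -> b
  X4 -> S A
  X5 -> T2 S
  X6 -> S A

CYK fill:
  [0..0]={T0}  "c"  orig:{}
  [1..1]={A,S,T1}  "d"  orig:{A,S}
  [2..2]={A,S,T1}  "d"  orig:{A,S}
  [0..1]=∅  "cd"
  [1..2]={X4,X6}  "dd"  orig:{}
  [0..2]={A,S}  "cdd"

S ∈ T[0,2] ⇒ YES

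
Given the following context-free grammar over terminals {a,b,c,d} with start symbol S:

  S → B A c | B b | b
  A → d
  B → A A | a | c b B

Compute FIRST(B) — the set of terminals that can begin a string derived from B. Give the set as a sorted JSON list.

FIRST iteration:
[1]
  A via A→d: +{d}
  B via B→A A: +{d}
  B via B→a: +{a}
  B via B→c b B: +{c}
  S via S→B A c: +{a,c,d}
  S via S→b: +{b}
  S: {a,b,c,d}  A: {d}  B: {a,c,d}
[2] done
  S: {a,b,c,d}  A: {d}  B: {a,c,d}

FIRST(B) = ["a", "c", "d"]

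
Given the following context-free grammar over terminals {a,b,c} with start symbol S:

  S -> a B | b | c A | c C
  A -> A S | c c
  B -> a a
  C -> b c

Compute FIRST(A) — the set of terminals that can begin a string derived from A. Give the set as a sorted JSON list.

FIRST iteration:
[1]
  A via A→c c: +{c}
  B via B→a a: +{a}
  C via C→b c: +{b}
  S via S→a B: +{a}
  S via S→b: +{b}
  S via S→c A: +{c}
  S: {a,b,c}  A: {c}  B: {a}  C: {b}
[2] — fixpoint
  S: {a,b,c}  A: {c}  B: {a}  C: {b}

FIRST(A) = ["c"]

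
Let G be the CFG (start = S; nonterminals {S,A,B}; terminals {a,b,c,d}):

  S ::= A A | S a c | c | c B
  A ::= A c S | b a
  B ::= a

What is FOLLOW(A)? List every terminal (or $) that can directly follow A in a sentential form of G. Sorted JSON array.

Compute FIRST by fixpoint:
iter 1:
  A via A→b a: +{b}
  B via B→a: +{a}
  S via S→A A: +{b}
  S via S→c: +{c}
  S: {b,c}  A: {b}  B: {a}
iter 2: (stable)
  S: {b,c}  A: {b}  B: {a}

FOLLOW sets:
initialize: $ ∈ FOLLOW(S)
round 1:
  A→A c S: FOLLOW(A) ⊇ FIRST(c) = {c}; new: +{c}
  A→A c S: FOLLOW(S) ⊇ FOLLOW(A) ⊇ {c}; new: +{c}
  S→A A: FOLLOW(A) ⊇ FIRST(A) = {b}; new: +{b}
  S→A A: FOLLOW(A) ⊇ FOLLOW(S) ⊇ {$,c}; new: +{$}
  S→S a c: FOLLOW(S) ⊇ FIRST(a) = {a}; new: +{a}
  S→c B: FOLLOW(B) ⊇ FOLLOW(S) ⊇ {$,a,c}; new: +{$,a,c}
  FOLLOW(S)={$,a,c}  FOLLOW(A)={$,b,c}  FOLLOW(B)={$,a,c}
round 2:
  A→A c S: FOLLOW(S) ⊇ FOLLOW(A) ⊇ {$,b,c}; new: +{b}
  S→A A: FOLLOW(A) ⊇ FOLLOW(S) ⊇ {$,a,b,c}; new: +{a}
  S→c B: FOLLOW(B) ⊇ FOLLOW(S) ⊇ {$,a,b,c}; new: +{b}
  FOLLOW(S)={$,a,b,c}  FOLLOW(A)={$,a,b,c}  FOLLOW(B)={$,a,b,c}
round 3: (stable)
  FOLLOW(S)={$,a,b,c}  FOLLOW(A)={$,a,b,c}  FOLLOW(B)={$,a,b,c}

FOLLOW(A) = ["$", "a", "b", "c"]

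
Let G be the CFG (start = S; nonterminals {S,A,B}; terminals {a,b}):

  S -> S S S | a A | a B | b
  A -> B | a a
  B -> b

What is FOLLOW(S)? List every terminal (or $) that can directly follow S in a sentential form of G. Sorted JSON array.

Compute FIRST by fixpoint:
[1]
  A via A→a a: +{a}
  B via B→b: +{b}
  S via S→a A: +{a}
  S via S→b: +{b}
  FIRST(S)={a,b}  FIRST(A)={a}  FIRST(B)={b}
[2]
  A via A→B: +{b}
  FIRST(S)={a,b}  FIRST(A)={a,b}  FIRST(B)={b}
[3] — fixpoint
  FIRST(S)={a,b}  FIRST(A)={a,b}  FIRST(B)={b}

Compute FOLLOW by fixpoint:
initialize: $ ∈ FOLLOW(S)
iter 1:
  S→S S S: FOLLOW(S) ⊇ FIRST(S) = {a,b}; new: +{a,b}
  S→a A: FOLLOW(A) ⊇ FOLLOW(S) ⊇ {$,a,b}; new: +{$,a,b}
  S→a B: FOLLOW(B) ⊇ FOLLOW(S) ⊇ {$,a,b}; new: +{$,a,b}
  S: {$,a,b}  A: {$,a,b}  B: {$,a,b}
iter 2: done
  S: {$,a,b}  A: {$,a,b}  B: {$,a,b}

FOLLOW(S) = ["$", "a", "b"]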